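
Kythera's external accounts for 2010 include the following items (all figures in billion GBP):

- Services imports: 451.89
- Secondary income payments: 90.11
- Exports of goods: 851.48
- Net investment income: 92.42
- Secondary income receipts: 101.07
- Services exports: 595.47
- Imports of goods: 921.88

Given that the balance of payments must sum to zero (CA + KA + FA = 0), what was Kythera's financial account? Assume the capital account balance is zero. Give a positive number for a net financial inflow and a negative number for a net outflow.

Goods balance = 851.48 - 921.88 = -70.40
Services balance = 595.47 - 451.89 = 143.58
Trade balance (goods + services) = -70.40 + 143.58 = 73.18
Net primary income = 92.42
Net secondary income = 101.07 - 90.11 = 10.96
Current account = 73.18 + 92.42 + 10.96 = 176.56
Financial account = -(176.56) = -176.56

-176.56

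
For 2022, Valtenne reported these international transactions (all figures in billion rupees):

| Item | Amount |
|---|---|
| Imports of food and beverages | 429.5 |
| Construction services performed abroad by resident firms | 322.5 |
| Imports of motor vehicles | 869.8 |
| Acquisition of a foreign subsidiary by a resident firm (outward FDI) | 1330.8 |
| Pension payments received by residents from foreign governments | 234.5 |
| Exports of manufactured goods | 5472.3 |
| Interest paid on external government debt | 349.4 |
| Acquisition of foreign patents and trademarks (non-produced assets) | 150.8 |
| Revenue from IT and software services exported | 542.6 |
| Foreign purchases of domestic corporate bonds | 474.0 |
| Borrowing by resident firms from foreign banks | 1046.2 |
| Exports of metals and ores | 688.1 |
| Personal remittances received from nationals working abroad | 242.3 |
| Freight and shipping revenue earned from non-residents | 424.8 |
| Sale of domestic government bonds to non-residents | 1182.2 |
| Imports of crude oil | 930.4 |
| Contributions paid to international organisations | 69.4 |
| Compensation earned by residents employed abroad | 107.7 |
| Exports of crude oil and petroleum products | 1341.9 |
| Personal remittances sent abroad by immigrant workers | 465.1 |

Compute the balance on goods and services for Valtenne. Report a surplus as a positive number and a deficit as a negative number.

Goods: -429.5 - 869.8 - 930.4 + 688.1 + 1341.9 + 5472.3 = 5272.6
Services: 542.6 + 322.5 + 424.8 = 1289.9
Trade balance = 5272.6 + 1289.9 = 6562.5
(Excluded from the trade balance — financial account: acquisition of a foreign subsidiary by a resident firm (outward FDI) 1330.8, foreign purchases of domestic corporate bonds 474.0, borrowing by resident firms from foreign banks 1046.2, sale of domestic government bonds to non-residents 1182.2; secondary income: pension payments received by residents from foreign governments 234.5, personal remittances received from nationals working abroad 242.3, contributions paid to international organisations 69.4, personal remittances sent abroad by immigrant workers 465.1; primary income: interest paid on external government debt 349.4, compensation earned by residents employed abroad 107.7; capital account: acquisition of foreign patents and trademarks (non-produced assets) 150.8.)

6562.5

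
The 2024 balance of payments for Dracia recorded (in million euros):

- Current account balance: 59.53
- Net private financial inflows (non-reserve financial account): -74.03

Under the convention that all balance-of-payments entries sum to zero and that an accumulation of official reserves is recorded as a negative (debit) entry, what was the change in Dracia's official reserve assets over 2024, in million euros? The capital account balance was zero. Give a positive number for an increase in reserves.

Official reserve transactions balance = -(59.53 + (-74.03)) = 14.50
An accumulation of reserves is recorded as a debit (negative entry), so the change in the stock of reserves is the negative of that balance.
Change in official reserves = -(14.50) = -14.50

-14.50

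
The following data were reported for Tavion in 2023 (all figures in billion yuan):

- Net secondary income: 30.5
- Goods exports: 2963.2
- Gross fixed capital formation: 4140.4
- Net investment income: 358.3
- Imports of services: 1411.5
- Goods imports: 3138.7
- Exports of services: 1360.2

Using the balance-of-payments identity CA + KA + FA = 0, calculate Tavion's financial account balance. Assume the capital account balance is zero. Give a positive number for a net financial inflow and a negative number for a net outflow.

-162.0

Goods balance = 2963.2 - 3138.7 = -175.5
Services balance = 1360.2 - 1411.5 = -51.3
Trade balance (goods + services) = -175.5 + (-51.3) = -226.8
Net primary income = 358.3
Net secondary income = 30.5
Current account = -226.8 + 358.3 + 30.5 = 162.0
Financial account = -(162.0) = -162.0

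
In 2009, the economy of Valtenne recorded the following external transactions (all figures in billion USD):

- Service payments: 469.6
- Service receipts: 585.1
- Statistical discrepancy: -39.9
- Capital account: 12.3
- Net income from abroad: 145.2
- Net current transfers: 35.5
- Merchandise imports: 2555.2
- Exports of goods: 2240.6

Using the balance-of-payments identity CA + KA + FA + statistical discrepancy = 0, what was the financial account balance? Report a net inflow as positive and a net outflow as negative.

46.0

Goods balance = 2240.6 - 2555.2 = -314.6
Services balance = 585.1 - 469.6 = 115.5
Trade balance (goods + services) = -314.6 + 115.5 = -199.1
Net primary income = 145.2
Net secondary income = 35.5
Current account = -199.1 + 145.2 + 35.5 = -18.4
Financial account = -(-18.4 + 12.3 + (-39.9)) = 46.0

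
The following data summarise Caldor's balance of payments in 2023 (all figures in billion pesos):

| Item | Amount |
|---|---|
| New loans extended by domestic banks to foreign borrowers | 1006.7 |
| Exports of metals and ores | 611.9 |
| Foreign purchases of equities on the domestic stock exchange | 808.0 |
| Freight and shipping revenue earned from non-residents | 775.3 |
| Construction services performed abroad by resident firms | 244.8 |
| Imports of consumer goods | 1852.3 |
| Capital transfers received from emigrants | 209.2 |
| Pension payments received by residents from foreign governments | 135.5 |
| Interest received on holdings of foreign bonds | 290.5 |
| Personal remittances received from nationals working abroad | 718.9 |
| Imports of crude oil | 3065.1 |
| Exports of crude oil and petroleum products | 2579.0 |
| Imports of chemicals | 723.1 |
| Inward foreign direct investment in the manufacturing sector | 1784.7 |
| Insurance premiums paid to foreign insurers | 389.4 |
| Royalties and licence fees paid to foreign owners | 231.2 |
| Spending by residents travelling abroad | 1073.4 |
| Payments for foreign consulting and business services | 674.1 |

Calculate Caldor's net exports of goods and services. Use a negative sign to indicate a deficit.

Goods: -1852.3 + 2579.0 - 3065.1 + 611.9 - 723.1 = -2449.6
Services: -1073.4 + 244.8 - 231.2 - 674.1 - 389.4 + 775.3 = -1348.0
Trade balance = -2449.6 + (-1348.0) = -3797.6
(Excluded from the trade balance — financial account: new loans extended by domestic banks to foreign borrowers 1006.7, foreign purchases of equities on the domestic stock exchange 808.0, inward foreign direct investment in the manufacturing sector 1784.7; capital account: capital transfers received from emigrants 209.2; secondary income: pension payments received by residents from foreign governments 135.5, personal remittances received from nationals working abroad 718.9; primary income: interest received on holdings of foreign bonds 290.5.)

-3797.6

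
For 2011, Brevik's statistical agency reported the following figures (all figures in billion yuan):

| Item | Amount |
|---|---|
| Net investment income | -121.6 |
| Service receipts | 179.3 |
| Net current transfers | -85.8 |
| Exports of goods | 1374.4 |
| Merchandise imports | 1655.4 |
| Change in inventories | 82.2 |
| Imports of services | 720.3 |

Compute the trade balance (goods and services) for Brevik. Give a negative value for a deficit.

-822.0

Goods balance = 1374.4 - 1655.4 = -281.0
Services balance = 179.3 - 720.3 = -541.0
Trade balance (goods + services) = -281.0 + (-541.0) = -822.0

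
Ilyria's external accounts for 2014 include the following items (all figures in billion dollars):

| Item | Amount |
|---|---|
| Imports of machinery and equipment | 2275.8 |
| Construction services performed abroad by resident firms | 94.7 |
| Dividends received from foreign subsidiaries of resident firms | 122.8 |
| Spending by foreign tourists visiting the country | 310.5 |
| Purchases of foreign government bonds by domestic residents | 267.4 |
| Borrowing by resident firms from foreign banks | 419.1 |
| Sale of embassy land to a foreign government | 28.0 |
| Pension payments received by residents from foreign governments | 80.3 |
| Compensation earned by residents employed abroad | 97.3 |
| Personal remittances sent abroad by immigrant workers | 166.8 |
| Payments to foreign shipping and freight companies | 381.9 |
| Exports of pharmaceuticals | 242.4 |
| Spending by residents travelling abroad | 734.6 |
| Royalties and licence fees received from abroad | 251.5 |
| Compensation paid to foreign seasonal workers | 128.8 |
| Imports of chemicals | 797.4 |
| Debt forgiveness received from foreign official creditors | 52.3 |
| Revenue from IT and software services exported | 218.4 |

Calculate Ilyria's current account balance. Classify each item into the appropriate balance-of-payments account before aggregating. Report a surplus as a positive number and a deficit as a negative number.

Goods: 242.4 - 2275.8 - 797.4 = -2830.8
Services: -381.9 + 218.4 + 310.5 + 251.5 - 734.6 + 94.7 = -241.4
Primary income: 122.8 - 128.8 + 97.3 = 91.3
Secondary income: -166.8 + 80.3 = -86.5
Current account = (-2830.8) + (-241.4) + 91.3 + (-86.5) = -3067.4
(Excluded from the current account — financial account: purchases of foreign government bonds by domestic residents 267.4, borrowing by resident firms from foreign banks 419.1; capital account: sale of embassy land to a foreign government 28.0, debt forgiveness received from foreign official creditors 52.3.)

-3067.4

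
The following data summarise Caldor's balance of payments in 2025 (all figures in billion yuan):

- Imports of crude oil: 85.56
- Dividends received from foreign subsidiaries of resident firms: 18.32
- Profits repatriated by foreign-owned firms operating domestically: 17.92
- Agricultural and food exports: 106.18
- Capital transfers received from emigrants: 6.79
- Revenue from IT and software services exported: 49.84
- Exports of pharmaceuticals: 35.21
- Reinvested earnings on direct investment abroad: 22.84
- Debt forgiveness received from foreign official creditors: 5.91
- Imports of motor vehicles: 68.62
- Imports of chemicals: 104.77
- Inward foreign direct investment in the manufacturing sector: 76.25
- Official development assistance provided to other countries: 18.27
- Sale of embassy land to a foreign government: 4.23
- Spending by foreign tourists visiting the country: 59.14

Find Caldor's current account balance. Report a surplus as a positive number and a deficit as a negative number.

Goods: -104.77 + 35.21 - 85.56 + 106.18 - 68.62 = -117.56
Services: 49.84 + 59.14 = 108.98
Primary income: 18.32 + 22.84 - 17.92 = 23.24
Secondary income: -18.27
Current account = (-117.56) + 108.98 + 23.24 + (-18.27) = -3.61
(Excluded from the current account — capital account: capital transfers received from emigrants 6.79, debt forgiveness received from foreign official creditors 5.91, sale of embassy land to a foreign government 4.23; financial account: inward foreign direct investment in the manufacturing sector 76.25.)

-3.61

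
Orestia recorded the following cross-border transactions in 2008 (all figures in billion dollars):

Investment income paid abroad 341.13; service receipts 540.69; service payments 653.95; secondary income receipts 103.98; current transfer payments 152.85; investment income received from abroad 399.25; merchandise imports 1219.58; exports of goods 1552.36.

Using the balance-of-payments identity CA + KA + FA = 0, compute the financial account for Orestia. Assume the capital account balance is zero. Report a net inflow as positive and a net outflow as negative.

Goods balance = 1552.36 - 1219.58 = 332.78
Services balance = 540.69 - 653.95 = -113.26
Trade balance (goods + services) = 332.78 + (-113.26) = 219.52
Net primary income = 399.25 - 341.13 = 58.12
Net secondary income = 103.98 - 152.85 = -48.87
Current account = 219.52 + 58.12 + (-48.87) = 228.77
Financial account = -(228.77) = -228.77

-228.77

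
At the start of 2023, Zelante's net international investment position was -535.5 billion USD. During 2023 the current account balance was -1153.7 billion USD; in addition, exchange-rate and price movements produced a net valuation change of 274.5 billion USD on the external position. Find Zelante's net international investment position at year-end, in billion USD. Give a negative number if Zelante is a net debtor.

-1414.7

Change in NIIP = current account + net valuation change = -1153.7 + 274.5 = -879.2
End-of-year NIIP = -535.5 + (-879.2) = -1414.7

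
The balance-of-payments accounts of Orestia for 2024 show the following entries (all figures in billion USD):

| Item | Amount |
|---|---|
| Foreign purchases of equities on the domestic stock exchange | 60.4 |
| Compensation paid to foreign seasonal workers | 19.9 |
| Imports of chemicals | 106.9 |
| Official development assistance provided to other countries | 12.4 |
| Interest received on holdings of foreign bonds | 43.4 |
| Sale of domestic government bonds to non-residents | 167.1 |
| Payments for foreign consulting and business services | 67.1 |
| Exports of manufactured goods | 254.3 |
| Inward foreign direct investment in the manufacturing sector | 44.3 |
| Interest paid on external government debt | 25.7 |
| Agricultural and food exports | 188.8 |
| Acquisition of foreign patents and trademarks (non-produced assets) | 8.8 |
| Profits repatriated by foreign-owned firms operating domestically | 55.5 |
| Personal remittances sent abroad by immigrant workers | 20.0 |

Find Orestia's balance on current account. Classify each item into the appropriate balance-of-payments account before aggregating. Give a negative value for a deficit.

Goods: 188.8 + 254.3 - 106.9 = 336.2
Services: -67.1
Primary income: -19.9 + 43.4 - 25.7 - 55.5 = -57.7
Secondary income: -20.0 - 12.4 = -32.4
Current account = 336.2 + (-67.1) + (-57.7) + (-32.4) = 179.0
(Excluded from the current account — financial account: foreign purchases of equities on the domestic stock exchange 60.4, sale of domestic government bonds to non-residents 167.1, inward foreign direct investment in the manufacturing sector 44.3; capital account: acquisition of foreign patents and trademarks (non-produced assets) 8.8.)

179.0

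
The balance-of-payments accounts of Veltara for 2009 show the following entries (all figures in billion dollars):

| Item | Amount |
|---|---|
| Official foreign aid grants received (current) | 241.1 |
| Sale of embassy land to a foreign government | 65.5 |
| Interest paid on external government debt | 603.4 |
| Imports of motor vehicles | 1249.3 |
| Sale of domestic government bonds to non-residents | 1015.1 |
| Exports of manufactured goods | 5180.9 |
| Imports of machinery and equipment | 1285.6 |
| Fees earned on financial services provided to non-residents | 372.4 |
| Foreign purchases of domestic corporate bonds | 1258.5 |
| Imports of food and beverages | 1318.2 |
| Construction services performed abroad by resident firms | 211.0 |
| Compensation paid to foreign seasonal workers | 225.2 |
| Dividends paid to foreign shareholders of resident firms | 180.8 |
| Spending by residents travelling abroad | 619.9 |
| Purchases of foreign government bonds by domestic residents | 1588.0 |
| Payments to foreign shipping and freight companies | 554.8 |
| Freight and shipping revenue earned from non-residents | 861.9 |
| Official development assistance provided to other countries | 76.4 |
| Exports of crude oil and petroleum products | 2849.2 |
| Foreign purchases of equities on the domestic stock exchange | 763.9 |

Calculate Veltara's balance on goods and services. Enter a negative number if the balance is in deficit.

Goods: 2849.2 - 1285.6 - 1318.2 - 1249.3 + 5180.9 = 4177.0
Services: 861.9 + 372.4 - 554.8 + 211.0 - 619.9 = 270.6
Trade balance = 4177.0 + 270.6 = 4447.6
(Excluded from the trade balance — secondary income: official foreign aid grants received (current) 241.1, official development assistance provided to other countries 76.4; capital account: sale of embassy land to a foreign government 65.5; primary income: interest paid on external government debt 603.4, compensation paid to foreign seasonal workers 225.2, dividends paid to foreign shareholders of resident firms 180.8; financial account: sale of domestic government bonds to non-residents 1015.1, foreign purchases of domestic corporate bonds 1258.5, purchases of foreign government bonds by domestic residents 1588.0, foreign purchases of equities on the domestic stock exchange 763.9.)

4447.6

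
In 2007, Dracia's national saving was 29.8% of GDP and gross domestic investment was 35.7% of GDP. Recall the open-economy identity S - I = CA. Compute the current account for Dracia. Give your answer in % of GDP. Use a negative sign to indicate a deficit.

-5.9

CA = S - I = 29.8 - 35.7 = -5.9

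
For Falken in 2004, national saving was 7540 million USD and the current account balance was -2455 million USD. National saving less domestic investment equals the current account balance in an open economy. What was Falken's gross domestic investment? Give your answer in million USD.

I = S - CA = 7540 - (-2455) = 9995

9995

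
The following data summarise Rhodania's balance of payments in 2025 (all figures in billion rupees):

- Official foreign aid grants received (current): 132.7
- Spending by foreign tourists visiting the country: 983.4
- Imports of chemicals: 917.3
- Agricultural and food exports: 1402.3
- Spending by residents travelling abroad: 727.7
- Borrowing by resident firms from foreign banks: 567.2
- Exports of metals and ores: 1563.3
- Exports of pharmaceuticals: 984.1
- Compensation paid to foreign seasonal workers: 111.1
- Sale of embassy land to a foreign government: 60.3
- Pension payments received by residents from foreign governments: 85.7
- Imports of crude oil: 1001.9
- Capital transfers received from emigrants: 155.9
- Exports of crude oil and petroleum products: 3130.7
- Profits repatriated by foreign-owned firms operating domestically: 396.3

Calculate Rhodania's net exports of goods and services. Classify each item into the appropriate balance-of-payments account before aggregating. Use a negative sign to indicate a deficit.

Goods: 3130.7 - 1001.9 + 1402.3 + 984.1 - 917.3 + 1563.3 = 5161.2
Services: 983.4 - 727.7 = 255.7
Trade balance = 5161.2 + 255.7 = 5416.9
(Excluded from the trade balance — secondary income: official foreign aid grants received (current) 132.7, pension payments received by residents from foreign governments 85.7; financial account: borrowing by resident firms from foreign banks 567.2; primary income: compensation paid to foreign seasonal workers 111.1, profits repatriated by foreign-owned firms operating domestically 396.3; capital account: sale of embassy land to a foreign government 60.3, capital transfers received from emigrants 155.9.)

5416.9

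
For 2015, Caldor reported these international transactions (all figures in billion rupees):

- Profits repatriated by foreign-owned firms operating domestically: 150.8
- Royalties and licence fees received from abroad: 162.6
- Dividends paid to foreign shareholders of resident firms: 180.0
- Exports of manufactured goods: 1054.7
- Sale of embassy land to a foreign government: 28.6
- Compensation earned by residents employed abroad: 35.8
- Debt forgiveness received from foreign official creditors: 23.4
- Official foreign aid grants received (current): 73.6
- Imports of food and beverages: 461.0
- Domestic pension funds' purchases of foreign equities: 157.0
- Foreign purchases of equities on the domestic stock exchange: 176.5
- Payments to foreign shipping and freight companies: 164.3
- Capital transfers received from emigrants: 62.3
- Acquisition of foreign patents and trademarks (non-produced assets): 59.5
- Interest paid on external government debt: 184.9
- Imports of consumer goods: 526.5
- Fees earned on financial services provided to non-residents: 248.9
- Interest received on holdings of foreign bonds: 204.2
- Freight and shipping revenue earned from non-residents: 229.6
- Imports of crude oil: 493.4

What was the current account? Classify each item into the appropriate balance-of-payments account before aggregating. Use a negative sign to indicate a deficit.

-151.5

Goods: -526.5 - 461.0 - 493.4 + 1054.7 = -426.2
Services: 229.6 - 164.3 + 248.9 + 162.6 = 476.8
Primary income: -184.9 - 150.8 - 180.0 + 35.8 + 204.2 = -275.7
Secondary income: 73.6
Current account = (-426.2) + 476.8 + (-275.7) + 73.6 = -151.5
(Excluded from the current account — capital account: sale of embassy land to a foreign government 28.6, debt forgiveness received from foreign official creditors 23.4, capital transfers received from emigrants 62.3, acquisition of foreign patents and trademarks (non-produced assets) 59.5; financial account: domestic pension funds' purchases of foreign equities 157.0, foreign purchases of equities on the domestic stock exchange 176.5.)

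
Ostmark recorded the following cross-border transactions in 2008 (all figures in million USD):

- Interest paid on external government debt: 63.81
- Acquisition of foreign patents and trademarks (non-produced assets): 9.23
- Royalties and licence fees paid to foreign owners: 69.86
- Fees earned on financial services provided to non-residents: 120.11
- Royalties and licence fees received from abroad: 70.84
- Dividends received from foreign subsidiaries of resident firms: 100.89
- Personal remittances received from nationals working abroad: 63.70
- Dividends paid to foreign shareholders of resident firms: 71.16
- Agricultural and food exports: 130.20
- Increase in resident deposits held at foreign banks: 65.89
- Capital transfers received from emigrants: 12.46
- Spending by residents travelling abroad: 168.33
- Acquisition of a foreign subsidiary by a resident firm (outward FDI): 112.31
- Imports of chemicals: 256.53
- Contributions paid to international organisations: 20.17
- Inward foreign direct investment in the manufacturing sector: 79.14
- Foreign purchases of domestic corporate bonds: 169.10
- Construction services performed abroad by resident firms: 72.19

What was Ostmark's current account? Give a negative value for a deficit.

Goods: -256.53 + 130.20 = -126.33
Services: -69.86 - 168.33 + 120.11 + 72.19 + 70.84 = 24.95
Primary income: -71.16 - 63.81 + 100.89 = -34.08
Secondary income: -20.17 + 63.70 = 43.53
Current account = (-126.33) + 24.95 + (-34.08) + 43.53 = -91.93
(Excluded from the current account — capital account: acquisition of foreign patents and trademarks (non-produced assets) 9.23, capital transfers received from emigrants 12.46; financial account: increase in resident deposits held at foreign banks 65.89, acquisition of a foreign subsidiary by a resident firm (outward FDI) 112.31, inward foreign direct investment in the manufacturing sector 79.14, foreign purchases of domestic corporate bonds 169.10.)

-91.93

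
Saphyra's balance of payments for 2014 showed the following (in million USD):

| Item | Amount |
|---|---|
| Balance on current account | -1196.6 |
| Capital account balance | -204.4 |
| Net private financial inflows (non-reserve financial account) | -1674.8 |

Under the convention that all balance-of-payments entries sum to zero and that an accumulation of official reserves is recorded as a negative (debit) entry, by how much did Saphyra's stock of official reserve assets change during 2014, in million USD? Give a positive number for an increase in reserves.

-3075.8

Official reserve transactions balance = -((-1196.6) + (-204.4) + (-1674.8)) = 3075.8
An accumulation of reserves is recorded as a debit (negative entry), so the change in the stock of reserves is the negative of that balance.
Change in official reserves = -(3075.8) = -3075.8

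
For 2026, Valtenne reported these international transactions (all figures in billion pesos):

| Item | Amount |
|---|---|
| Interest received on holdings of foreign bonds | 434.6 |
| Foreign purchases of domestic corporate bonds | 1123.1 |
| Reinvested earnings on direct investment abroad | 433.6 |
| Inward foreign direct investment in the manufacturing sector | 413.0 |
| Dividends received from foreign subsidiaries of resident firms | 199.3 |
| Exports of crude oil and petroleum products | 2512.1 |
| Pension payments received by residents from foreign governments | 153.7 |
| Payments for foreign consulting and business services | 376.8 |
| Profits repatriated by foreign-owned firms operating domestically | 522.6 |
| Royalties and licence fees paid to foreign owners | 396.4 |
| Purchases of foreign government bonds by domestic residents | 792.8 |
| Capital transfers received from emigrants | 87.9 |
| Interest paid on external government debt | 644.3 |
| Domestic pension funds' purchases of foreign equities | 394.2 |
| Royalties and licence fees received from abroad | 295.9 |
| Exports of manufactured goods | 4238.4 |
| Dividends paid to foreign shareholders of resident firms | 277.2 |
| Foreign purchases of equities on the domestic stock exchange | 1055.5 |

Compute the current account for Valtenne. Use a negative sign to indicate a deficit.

6050.3

Goods: 4238.4 + 2512.1 = 6750.5
Services: 295.9 - 376.8 - 396.4 = -477.3
Primary income: -522.6 + 199.3 + 433.6 + 434.6 - 277.2 - 644.3 = -376.6
Secondary income: 153.7
Current account = 6750.5 + (-477.3) + (-376.6) + 153.7 = 6050.3
(Excluded from the current account — financial account: foreign purchases of domestic corporate bonds 1123.1, inward foreign direct investment in the manufacturing sector 413.0, purchases of foreign government bonds by domestic residents 792.8, domestic pension funds' purchases of foreign equities 394.2, foreign purchases of equities on the domestic stock exchange 1055.5; capital account: capital transfers received from emigrants 87.9.)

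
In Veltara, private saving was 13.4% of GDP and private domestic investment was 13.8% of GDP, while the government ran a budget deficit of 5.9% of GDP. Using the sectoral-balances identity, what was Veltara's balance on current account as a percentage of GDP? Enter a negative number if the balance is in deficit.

-6.3

By the sectoral-balances identity, CA = (S_private - I) + (T - G).
Private balance = 13.4 - 13.8 = -0.4
Government balance (T - G) = -5.9
CA = -0.4 + (-5.9) = -6.3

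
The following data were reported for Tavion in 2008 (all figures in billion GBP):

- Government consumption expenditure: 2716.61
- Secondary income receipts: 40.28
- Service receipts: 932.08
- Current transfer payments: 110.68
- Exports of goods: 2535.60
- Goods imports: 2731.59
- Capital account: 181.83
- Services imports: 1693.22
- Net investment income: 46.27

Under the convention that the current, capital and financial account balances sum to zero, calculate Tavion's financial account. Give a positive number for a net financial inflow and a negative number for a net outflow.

Goods balance = 2535.60 - 2731.59 = -195.99
Services balance = 932.08 - 1693.22 = -761.14
Trade balance (goods + services) = -195.99 + (-761.14) = -957.13
Net primary income = 46.27
Net secondary income = 40.28 - 110.68 = -70.40
Current account = -957.13 + 46.27 + (-70.40) = -981.26
Financial account = -(-981.26 + 181.83) = 799.43

799.43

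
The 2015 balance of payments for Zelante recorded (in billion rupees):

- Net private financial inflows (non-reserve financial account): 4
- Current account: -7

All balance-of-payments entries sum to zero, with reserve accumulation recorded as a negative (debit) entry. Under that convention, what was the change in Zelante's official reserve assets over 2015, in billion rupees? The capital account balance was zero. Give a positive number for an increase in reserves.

-3

Official reserve transactions balance = -((-7) + 4) = 3
An accumulation of reserves is recorded as a debit (negative entry), so the change in the stock of reserves is the negative of that balance.
Change in official reserves = -(3) = -3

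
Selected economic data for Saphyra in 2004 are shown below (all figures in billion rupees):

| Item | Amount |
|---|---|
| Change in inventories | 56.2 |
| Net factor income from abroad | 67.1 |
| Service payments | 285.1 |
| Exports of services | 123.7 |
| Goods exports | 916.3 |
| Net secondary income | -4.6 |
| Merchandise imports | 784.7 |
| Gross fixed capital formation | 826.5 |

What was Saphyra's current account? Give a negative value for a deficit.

32.7

Goods balance = 916.3 - 784.7 = 131.6
Services balance = 123.7 - 285.1 = -161.4
Trade balance (goods + services) = 131.6 + (-161.4) = -29.8
Net primary income = 67.1
Net secondary income = -4.6
Current account = -29.8 + 67.1 + (-4.6) = 32.7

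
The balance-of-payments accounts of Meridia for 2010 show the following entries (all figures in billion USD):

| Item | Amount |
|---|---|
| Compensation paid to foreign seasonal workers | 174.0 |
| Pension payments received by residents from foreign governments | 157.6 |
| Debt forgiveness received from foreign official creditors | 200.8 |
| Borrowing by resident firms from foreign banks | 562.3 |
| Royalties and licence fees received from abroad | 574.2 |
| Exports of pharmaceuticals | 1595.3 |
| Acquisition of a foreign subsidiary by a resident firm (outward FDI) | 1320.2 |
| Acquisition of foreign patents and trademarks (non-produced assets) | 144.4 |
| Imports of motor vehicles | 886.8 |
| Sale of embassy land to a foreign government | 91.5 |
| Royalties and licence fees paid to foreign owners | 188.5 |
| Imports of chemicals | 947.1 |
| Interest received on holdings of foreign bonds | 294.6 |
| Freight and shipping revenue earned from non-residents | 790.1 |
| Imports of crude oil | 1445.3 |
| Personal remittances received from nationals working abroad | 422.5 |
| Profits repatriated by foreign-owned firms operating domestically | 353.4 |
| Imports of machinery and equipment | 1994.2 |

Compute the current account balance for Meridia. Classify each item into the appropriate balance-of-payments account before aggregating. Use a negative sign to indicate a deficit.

Goods: 1595.3 - 1994.2 - 886.8 - 947.1 - 1445.3 = -3678.1
Services: -188.5 + 790.1 + 574.2 = 1175.8
Primary income: 294.6 - 174.0 - 353.4 = -232.8
Secondary income: 157.6 + 422.5 = 580.1
Current account = (-3678.1) + 1175.8 + (-232.8) + 580.1 = -2155.0
(Excluded from the current account — capital account: debt forgiveness received from foreign official creditors 200.8, acquisition of foreign patents and trademarks (non-produced assets) 144.4, sale of embassy land to a foreign government 91.5; financial account: borrowing by resident firms from foreign banks 562.3, acquisition of a foreign subsidiary by a resident firm (outward FDI) 1320.2.)

-2155.0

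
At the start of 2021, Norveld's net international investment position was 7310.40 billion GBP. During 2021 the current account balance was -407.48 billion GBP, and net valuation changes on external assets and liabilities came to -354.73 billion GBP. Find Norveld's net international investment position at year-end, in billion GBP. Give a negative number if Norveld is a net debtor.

6548.19

Change in NIIP = current account + net valuation change = -407.48 + (-354.73) = -762.21
End-of-year NIIP = 7310.40 + (-762.21) = 6548.19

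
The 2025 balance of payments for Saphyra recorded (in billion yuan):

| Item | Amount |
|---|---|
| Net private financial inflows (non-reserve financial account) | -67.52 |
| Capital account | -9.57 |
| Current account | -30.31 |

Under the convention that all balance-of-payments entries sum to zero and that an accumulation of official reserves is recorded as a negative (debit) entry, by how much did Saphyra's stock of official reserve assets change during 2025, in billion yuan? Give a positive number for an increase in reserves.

Official reserve transactions balance = -((-30.31) + (-9.57) + (-67.52)) = 107.40
An accumulation of reserves is recorded as a debit (negative entry), so the change in the stock of reserves is the negative of that balance.
Change in official reserves = -(107.40) = -107.40

-107.40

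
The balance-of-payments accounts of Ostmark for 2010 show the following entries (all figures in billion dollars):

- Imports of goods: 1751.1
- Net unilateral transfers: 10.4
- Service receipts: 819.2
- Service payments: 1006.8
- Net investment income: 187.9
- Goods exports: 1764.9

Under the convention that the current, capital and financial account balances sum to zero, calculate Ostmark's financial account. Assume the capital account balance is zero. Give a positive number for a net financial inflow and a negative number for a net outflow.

-24.5

Goods balance = 1764.9 - 1751.1 = 13.8
Services balance = 819.2 - 1006.8 = -187.6
Trade balance (goods + services) = 13.8 + (-187.6) = -173.8
Net primary income = 187.9
Net secondary income = 10.4
Current account = -173.8 + 187.9 + 10.4 = 24.5
Financial account = -(24.5) = -24.5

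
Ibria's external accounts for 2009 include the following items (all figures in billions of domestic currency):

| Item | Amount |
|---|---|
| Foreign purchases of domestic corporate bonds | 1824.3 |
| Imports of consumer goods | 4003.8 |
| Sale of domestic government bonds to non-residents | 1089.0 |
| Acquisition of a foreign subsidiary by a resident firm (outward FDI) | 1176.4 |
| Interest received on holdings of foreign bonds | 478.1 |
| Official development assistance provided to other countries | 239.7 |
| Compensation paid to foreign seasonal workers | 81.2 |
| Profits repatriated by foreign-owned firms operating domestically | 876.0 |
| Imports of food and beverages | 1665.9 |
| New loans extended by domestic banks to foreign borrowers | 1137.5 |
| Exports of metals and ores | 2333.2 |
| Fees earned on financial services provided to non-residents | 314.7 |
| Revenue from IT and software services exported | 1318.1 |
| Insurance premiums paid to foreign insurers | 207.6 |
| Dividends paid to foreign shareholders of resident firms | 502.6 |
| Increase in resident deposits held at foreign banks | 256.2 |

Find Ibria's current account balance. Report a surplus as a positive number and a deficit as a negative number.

Goods: -4003.8 + 2333.2 - 1665.9 = -3336.5
Services: 1318.1 + 314.7 - 207.6 = 1425.2
Primary income: 478.1 - 502.6 - 81.2 - 876.0 = -981.7
Secondary income: -239.7
Current account = (-3336.5) + 1425.2 + (-981.7) + (-239.7) = -3132.7
(Excluded from the current account — financial account: foreign purchases of domestic corporate bonds 1824.3, sale of domestic government bonds to non-residents 1089.0, acquisition of a foreign subsidiary by a resident firm (outward FDI) 1176.4, new loans extended by domestic banks to foreign borrowers 1137.5, increase in resident deposits held at foreign banks 256.2.)

-3132.7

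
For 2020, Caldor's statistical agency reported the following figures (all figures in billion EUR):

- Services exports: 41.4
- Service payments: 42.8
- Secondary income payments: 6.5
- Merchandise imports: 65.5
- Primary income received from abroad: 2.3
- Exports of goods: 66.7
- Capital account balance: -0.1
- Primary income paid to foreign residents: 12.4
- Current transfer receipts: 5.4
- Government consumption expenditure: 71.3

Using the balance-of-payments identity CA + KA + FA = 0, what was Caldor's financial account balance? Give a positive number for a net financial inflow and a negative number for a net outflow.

11.5

Goods balance = 66.7 - 65.5 = 1.2
Services balance = 41.4 - 42.8 = -1.4
Trade balance (goods + services) = 1.2 + (-1.4) = -0.2
Net primary income = 2.3 - 12.4 = -10.1
Net secondary income = 5.4 - 6.5 = -1.1
Current account = -0.2 + (-10.1) + (-1.1) = -11.4
Financial account = -(-11.4 + (-0.1)) = 11.5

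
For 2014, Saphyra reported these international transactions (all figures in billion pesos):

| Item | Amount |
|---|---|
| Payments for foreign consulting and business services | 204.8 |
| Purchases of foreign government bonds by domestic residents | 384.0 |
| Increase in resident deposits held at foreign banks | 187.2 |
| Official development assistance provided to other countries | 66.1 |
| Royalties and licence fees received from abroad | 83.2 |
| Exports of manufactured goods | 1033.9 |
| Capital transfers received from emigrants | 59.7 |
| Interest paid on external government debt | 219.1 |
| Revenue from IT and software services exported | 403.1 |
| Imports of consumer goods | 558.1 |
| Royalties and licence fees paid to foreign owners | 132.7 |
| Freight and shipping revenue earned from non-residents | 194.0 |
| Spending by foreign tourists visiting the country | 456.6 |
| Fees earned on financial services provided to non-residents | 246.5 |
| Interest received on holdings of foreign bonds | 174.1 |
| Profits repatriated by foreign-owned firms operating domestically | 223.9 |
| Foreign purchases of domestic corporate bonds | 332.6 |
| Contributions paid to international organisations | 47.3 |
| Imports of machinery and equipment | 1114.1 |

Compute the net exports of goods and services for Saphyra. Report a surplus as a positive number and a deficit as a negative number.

407.6

Goods: -1114.1 - 558.1 + 1033.9 = -638.3
Services: -132.7 + 456.6 + 403.1 + 83.2 - 204.8 + 194.0 + 246.5 = 1045.9
Trade balance = -638.3 + 1045.9 = 407.6
(Excluded from the trade balance — financial account: purchases of foreign government bonds by domestic residents 384.0, increase in resident deposits held at foreign banks 187.2, foreign purchases of domestic corporate bonds 332.6; secondary income: official development assistance provided to other countries 66.1, contributions paid to international organisations 47.3; capital account: capital transfers received from emigrants 59.7; primary income: interest paid on external government debt 219.1, interest received on holdings of foreign bonds 174.1, profits repatriated by foreign-owned firms operating domestically 223.9.)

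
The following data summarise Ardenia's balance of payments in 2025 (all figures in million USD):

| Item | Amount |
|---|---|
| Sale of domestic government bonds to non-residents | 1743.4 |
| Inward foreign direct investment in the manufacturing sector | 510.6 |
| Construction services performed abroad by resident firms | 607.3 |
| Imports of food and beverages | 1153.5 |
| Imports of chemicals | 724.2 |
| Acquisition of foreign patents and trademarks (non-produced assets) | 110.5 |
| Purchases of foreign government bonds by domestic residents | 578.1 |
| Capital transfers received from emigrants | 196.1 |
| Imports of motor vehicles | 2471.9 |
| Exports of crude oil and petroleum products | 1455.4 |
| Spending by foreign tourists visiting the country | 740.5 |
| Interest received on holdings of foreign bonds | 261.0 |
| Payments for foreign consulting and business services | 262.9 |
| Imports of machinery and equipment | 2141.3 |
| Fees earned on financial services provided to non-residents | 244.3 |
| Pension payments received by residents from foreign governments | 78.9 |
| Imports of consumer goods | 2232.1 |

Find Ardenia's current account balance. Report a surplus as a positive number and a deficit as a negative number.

-5598.5

Goods: 1455.4 - 1153.5 - 2232.1 - 2471.9 - 724.2 - 2141.3 = -7267.6
Services: -262.9 + 607.3 + 740.5 + 244.3 = 1329.2
Primary income: 261.0
Secondary income: 78.9
Current account = (-7267.6) + 1329.2 + 261.0 + 78.9 = -5598.5
(Excluded from the current account — financial account: sale of domestic government bonds to non-residents 1743.4, inward foreign direct investment in the manufacturing sector 510.6, purchases of foreign government bonds by domestic residents 578.1; capital account: acquisition of foreign patents and trademarks (non-produced assets) 110.5, capital transfers received from emigrants 196.1.)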